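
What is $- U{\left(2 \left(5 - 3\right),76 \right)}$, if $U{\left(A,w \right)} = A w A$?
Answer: $-1216$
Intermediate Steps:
$U{\left(A,w \right)} = w A^{2}$
$- U{\left(2 \left(5 - 3\right),76 \right)} = - 76 \left(2 \left(5 - 3\right)\right)^{2} = - 76 \left(2 \cdot 2\right)^{2} = - 76 \cdot 4^{2} = - 76 \cdot 16 = \left(-1\right) 1216 = -1216$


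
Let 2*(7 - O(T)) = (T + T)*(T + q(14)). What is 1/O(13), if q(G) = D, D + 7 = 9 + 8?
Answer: -1/292 ≈ -0.0034247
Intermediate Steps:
D = 10 (D = -7 + (9 + 8) = -7 + 17 = 10)
q(G) = 10
O(T) = 7 - T*(10 + T) (O(T) = 7 - (T + T)*(T + 10)/2 = 7 - 2*T*(10 + T)/2 = 7 - T*(10 + T))
1/O(13) = 1/(7 - 1*13² - 10*13) = 1/(7 - 1*169 - 130) = 1/(7 - 169 - 130) = 1/(-292) = -1/292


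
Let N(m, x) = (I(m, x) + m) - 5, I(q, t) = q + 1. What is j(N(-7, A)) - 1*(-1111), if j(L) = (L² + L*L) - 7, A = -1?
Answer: 1752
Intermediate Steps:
I(q, t) = 1 + q
N(m, x) = -4 + 2*m (N(m, x) = ((1 + m) + m) - 5 = (1 + 2*m) - 5 = -4 + 2*m)
j(L) = -7 + 2*L² (j(L) = (L² + L²) - 7 = 2*L² - 7 = -7 + 2*L²)
j(N(-7, A)) - 1*(-1111) = (-7 + 2*(-4 + 2*(-7))²) - 1*(-1111) = (-7 + 2*(-4 - 14)²) + 1111 = (-7 + 2*(-18)²) + 1111 = (-7 + 2*324) + 1111 = (-7 + 648) + 1111 = 641 + 1111 = 1752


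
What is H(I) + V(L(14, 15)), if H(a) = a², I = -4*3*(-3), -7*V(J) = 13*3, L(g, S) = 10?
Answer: 9033/7 ≈ 1290.4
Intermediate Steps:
V(J) = -39/7 (V(J) = -13*3/7 = -⅐*39 = -39/7)
I = 36 (I = -12*(-3) = 36)
H(I) + V(L(14, 15)) = 36² - 39/7 = 1296 - 39/7 = 9033/7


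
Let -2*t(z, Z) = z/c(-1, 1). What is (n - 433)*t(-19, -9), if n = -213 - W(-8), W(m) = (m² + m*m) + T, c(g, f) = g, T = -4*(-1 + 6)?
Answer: 7163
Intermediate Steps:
T = -20 (T = -4*5 = -20)
t(z, Z) = z/2 (t(z, Z) = -z/(2*(-1)) = -z*(-1)/2 = -(-1)*z/2 = z/2)
W(m) = -20 + 2*m² (W(m) = (m² + m*m) - 20 = (m² + m²) - 20 = 2*m² - 20 = -20 + 2*m²)
n = -321 (n = -213 - (-20 + 2*(-8)²) = -213 - (-20 + 2*64) = -213 - (-20 + 128) = -213 - 1*108 = -213 - 108 = -321)
(n - 433)*t(-19, -9) = (-321 - 433)*((½)*(-19)) = -754*(-19/2) = 7163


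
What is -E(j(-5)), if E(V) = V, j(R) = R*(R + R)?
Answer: -50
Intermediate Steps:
j(R) = 2*R² (j(R) = R*(2*R) = 2*R²)
-E(j(-5)) = -2*(-5)² = -2*25 = -1*50 = -50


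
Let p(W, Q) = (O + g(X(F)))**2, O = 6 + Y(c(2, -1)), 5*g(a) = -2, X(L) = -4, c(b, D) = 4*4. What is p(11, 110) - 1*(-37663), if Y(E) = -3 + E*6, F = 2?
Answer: 1184624/25 ≈ 47385.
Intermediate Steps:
c(b, D) = 16
Y(E) = -3 + 6*E
g(a) = -2/5 (g(a) = (1/5)*(-2) = -2/5)
O = 99 (O = 6 + (-3 + 6*16) = 6 + (-3 + 96) = 6 + 93 = 99)
p(W, Q) = 243049/25 (p(W, Q) = (99 - 2/5)**2 = (493/5)**2 = 243049/25)
p(11, 110) - 1*(-37663) = 243049/25 - 1*(-37663) = 243049/25 + 37663 = 1184624/25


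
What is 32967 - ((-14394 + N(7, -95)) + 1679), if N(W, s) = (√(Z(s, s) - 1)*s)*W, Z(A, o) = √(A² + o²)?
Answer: 45682 + 665*√(-1 + 95*√2) ≈ 53361.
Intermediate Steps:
N(W, s) = W*s*√(-1 + √2*√(s²)) (N(W, s) = (√(√(s² + s²) - 1)*s)*W = (√(√(2*s²) - 1)*s)*W = (√(√2*√(s²) - 1)*s)*W = (√(-1 + √2*√(s²))*s)*W = (s*√(-1 + √2*√(s²)))*W = W*s*√(-1 + √2*√(s²)))
32967 - ((-14394 + N(7, -95)) + 1679) = 32967 - ((-14394 + 7*(-95)*√(-1 + √2*√((-95)²))) + 1679) = 32967 - ((-14394 + 7*(-95)*√(-1 + √2*√9025)) + 1679) = 32967 - ((-14394 + 7*(-95)*√(-1 + √2*95)) + 1679) = 32967 - ((-14394 + 7*(-95)*√(-1 + 95*√2)) + 1679) = 32967 - ((-14394 - 665*√(-1 + 95*√2)) + 1679) = 32967 - (-12715 - 665*√(-1 + 95*√2)) = 32967 + (12715 + 665*√(-1 + 95*√2)) = 45682 + 665*√(-1 + 95*√2)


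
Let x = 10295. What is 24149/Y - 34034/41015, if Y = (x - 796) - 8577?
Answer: 73776299/2908910 ≈ 25.362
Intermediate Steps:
Y = 922 (Y = (10295 - 796) - 8577 = 9499 - 8577 = 922)
24149/Y - 34034/41015 = 24149/922 - 34034/41015 = 24149*(1/922) - 34034*1/41015 = 24149/922 - 2618/3155 = 73776299/2908910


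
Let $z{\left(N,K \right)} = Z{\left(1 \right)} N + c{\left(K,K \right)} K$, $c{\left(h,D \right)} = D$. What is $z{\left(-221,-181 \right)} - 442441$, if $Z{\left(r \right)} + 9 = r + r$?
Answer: $-408133$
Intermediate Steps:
$Z{\left(r \right)} = -9 + 2 r$ ($Z{\left(r \right)} = -9 + \left(r + r\right) = -9 + 2 r$)
$z{\left(N,K \right)} = K^{2} - 7 N$ ($z{\left(N,K \right)} = \left(-9 + 2 \cdot 1\right) N + K K = \left(-9 + 2\right) N + K^{2} = - 7 N + K^{2} = K^{2} - 7 N$)
$z{\left(-221,-181 \right)} - 442441 = \left(\left(-181\right)^{2} - -1547\right) - 442441 = \left(32761 + 1547\right) - 442441 = 34308 - 442441 = -408133$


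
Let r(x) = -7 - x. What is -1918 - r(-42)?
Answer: -1953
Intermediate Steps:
-1918 - r(-42) = -1918 - (-7 - 1*(-42)) = -1918 - (-7 + 42) = -1918 - 1*35 = -1918 - 35 = -1953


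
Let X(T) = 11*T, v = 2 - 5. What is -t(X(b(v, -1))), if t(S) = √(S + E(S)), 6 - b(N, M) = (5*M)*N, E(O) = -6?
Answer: -I*√105 ≈ -10.247*I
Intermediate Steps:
v = -3
b(N, M) = 6 - 5*M*N
t(S) = √(-6 + S) (t(S) = √(S - 6) = √(-6 + S))
-t(X(b(v, -1))) = -√(-6 + 11*(6 - 5*(-1)*(-3))) = -√(-6 + 11*(6 - 15)) = -√(-6 + 11*(-9)) = -√(-6 - 99) = -√(-105) = -I*√105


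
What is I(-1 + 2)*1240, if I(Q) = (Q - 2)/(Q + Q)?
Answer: -620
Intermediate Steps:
I(Q) = (-2 + Q)/(2*Q) (I(Q) = (-2 + Q)/((2*Q)) = (-2 + Q)*(1/(2*Q)) = (-2 + Q)/(2*Q))
I(-1 + 2)*1240 = ((-2 + (-1 + 2))/(2*(-1 + 2)))*1240 = ((½)*(-2 + 1)/1)*1240 = ((½)*1*(-1))*1240 = -½*1240 = -620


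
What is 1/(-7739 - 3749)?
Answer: -1/11488 ≈ -8.7047e-5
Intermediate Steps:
1/(-7739 - 3749) = 1/(-11488) = -1/11488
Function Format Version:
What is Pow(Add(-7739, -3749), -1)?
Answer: Rational(-1, 11488) ≈ -8.7047e-5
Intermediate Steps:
Pow(Add(-7739, -3749), -1) = Pow(-11488, -1) = Rational(-1, 11488)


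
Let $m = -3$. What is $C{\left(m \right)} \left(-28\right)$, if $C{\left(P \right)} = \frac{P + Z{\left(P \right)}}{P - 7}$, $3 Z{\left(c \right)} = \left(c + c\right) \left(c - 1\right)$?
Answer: $14$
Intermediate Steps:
$Z{\left(c \right)} = \frac{2 c \left(-1 + c\right)}{3}$ ($Z{\left(c \right)} = \frac{\left(c + c\right) \left(c - 1\right)}{3} = \frac{2 c \left(-1 + c\right)}{3}$)
$C{\left(P \right)} = \frac{P + \frac{2 P \left(-1 + P\right)}{3}}{-7 + P}$ ($C{\left(P \right)} = \frac{P + \frac{2 P \left(-1 + P\right)}{3}}{P - 7} = \frac{P + \frac{2 P \left(-1 + P\right)}{3}}{-7 + P}$)
$C{\left(m \right)} \left(-28\right) = \frac{1}{3} \left(-3\right) \frac{1}{-7 - 3} \left(1 + 2 \left(-3\right)\right) \left(-28\right) = \frac{1}{3} \left(-3\right) \frac{1}{-10} \left(1 - 6\right) \left(-28\right) = \frac{1}{3} \left(-3\right) \left(- \frac{1}{10}\right) \left(-5\right) \left(-28\right) = \left(- \frac{1}{2}\right) \left(-28\right) = 14$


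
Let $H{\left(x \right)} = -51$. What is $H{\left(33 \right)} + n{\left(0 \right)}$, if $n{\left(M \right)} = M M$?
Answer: $-51$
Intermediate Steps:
$n{\left(M \right)} = M^{2}$
$H{\left(33 \right)} + n{\left(0 \right)} = -51 + 0^{2} = -51 + 0 = -51$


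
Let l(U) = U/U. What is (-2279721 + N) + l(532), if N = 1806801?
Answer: -472919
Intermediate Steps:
l(U) = 1
(-2279721 + N) + l(532) = (-2279721 + 1806801) + 1 = -472920 + 1 = -472919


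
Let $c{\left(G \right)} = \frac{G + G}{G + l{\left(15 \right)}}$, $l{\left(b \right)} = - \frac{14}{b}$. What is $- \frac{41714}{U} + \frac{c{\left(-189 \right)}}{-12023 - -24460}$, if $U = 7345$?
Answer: $- \frac{211144436876}{37179354355} \approx -5.6791$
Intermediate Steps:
$c{\left(G \right)} = \frac{2 G}{- \frac{14}{15} + G}$ ($c{\left(G \right)} = \frac{G + G}{G - \frac{14}{15}} = \frac{2 G}{G - \frac{14}{15}} = \frac{2 G}{- \frac{14}{15} + G}$)
$- \frac{41714}{U} + \frac{c{\left(-189 \right)}}{-12023 - -24460} = - \frac{41714}{7345} + \frac{30 \left(-189\right) \frac{1}{-14 + 15 \left(-189\right)}}{-12023 - -24460} = \left(-41714\right) \frac{1}{7345} + \frac{30 \left(-189\right) \frac{1}{-14 - 2835}}{-12023 + 24460} = - \frac{41714}{7345} + \frac{30 \left(-189\right) \frac{1}{-2849}}{12437} = - \frac{41714}{7345} + 30 \left(-189\right) \left(- \frac{1}{2849}\right) \frac{1}{12437} = - \frac{41714}{7345} + \frac{810}{407} \cdot \frac{1}{12437} = - \frac{41714}{7345} + \frac{810}{5061859} = - \frac{211144436876}{37179354355}$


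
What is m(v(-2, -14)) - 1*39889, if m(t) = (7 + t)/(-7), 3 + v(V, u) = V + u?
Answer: -279211/7 ≈ -39887.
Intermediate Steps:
v(V, u) = -3 + V + u (v(V, u) = -3 + (V + u) = -3 + V + u)
m(t) = -1 - t/7 (m(t) = -(7 + t)/7 = -1 - t/7)
m(v(-2, -14)) - 1*39889 = (-1 - (-3 - 2 - 14)/7) - 1*39889 = (-1 - 1/7*(-19)) - 39889 = (-1 + 19/7) - 39889 = 12/7 - 39889 = -279211/7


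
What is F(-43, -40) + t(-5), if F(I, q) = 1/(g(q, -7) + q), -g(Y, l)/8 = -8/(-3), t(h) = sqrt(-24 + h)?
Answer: -3/184 + I*sqrt(29) ≈ -0.016304 + 5.3852*I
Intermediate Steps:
g(Y, l) = -64/3 (g(Y, l) = -(-64)/(-3) = -(-64)*(-1)/3 = -8*8/3 = -64/3)
F(I, q) = 1/(-64/3 + q)
F(-43, -40) + t(-5) = 3/(-64 + 3*(-40)) + sqrt(-24 - 5) = 3/(-64 - 120) + sqrt(-29) = 3/(-184) + I*sqrt(29) = 3*(-1/184) + I*sqrt(29) = -3/184 + I*sqrt(29)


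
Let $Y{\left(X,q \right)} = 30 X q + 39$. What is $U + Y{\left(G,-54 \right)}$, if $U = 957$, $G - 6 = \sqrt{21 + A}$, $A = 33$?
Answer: $-8724 - 4860 \sqrt{6} \approx -20629.0$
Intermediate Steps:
$G = 6 + 3 \sqrt{6}$ ($G = 6 + \sqrt{21 + 33} = 6 + \sqrt{54} = 6 + 3 \sqrt{6} \approx 13.348$)
$Y{\left(X,q \right)} = 39 + 30 X q$ ($Y{\left(X,q \right)} = 30 X q + 39 = 39 + 30 X q$)
$U + Y{\left(G,-54 \right)} = 957 + \left(39 + 30 \left(6 + 3 \sqrt{6}\right) \left(-54\right)\right) = 957 + \left(39 - \left(9720 + 4860 \sqrt{6}\right)\right) = 957 - \left(9681 + 4860 \sqrt{6}\right) = -8724 - 4860 \sqrt{6}$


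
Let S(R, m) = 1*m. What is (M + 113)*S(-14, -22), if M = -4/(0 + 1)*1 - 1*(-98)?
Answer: -4554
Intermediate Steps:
S(R, m) = m
M = 94 (M = -4/1*1 + 98 = -4*1*1 + 98 = -4*1 + 98 = -4 + 98 = 94)
(M + 113)*S(-14, -22) = (94 + 113)*(-22) = 207*(-22) = -4554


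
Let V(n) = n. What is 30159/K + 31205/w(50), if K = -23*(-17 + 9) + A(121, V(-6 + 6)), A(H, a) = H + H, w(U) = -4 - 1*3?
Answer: -4360739/994 ≈ -4387.1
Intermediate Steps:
w(U) = -7 (w(U) = -4 - 3 = -7)
A(H, a) = 2*H
K = 426 (K = -23*(-17 + 9) + 2*121 = -23*(-8) + 242 = 184 + 242 = 426)
30159/K + 31205/w(50) = 30159/426 + 31205/(-7) = 30159*(1/426) + 31205*(-1/7) = 10053/142 - 31205/7 = -4360739/994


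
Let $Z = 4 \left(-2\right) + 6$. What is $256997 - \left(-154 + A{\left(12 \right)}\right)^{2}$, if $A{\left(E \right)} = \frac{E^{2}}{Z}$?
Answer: $205921$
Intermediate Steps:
$Z = -2$ ($Z = -8 + 6 = -2$)
$A{\left(E \right)} = - \frac{E^{2}}{2}$ ($A{\left(E \right)} = \frac{E^{2}}{-2} = - \frac{E^{2}}{2}$)
$256997 - \left(-154 + A{\left(12 \right)}\right)^{2} = 256997 - \left(-154 - \frac{12^{2}}{2}\right)^{2} = 256997 - \left(-154 - 72\right)^{2} = 256997 - \left(-226\right)^{2} = 256997 - 51076 = 205921$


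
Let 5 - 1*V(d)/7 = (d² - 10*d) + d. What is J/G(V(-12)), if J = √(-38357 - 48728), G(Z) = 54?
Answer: I*√87085/54 ≈ 5.4648*I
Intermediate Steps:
V(d) = 35 - 7*d² + 63*d (V(d) = 35 - 7*((d² - 10*d) + d) = 35 - 7*(d² - 9*d) = 35 + (-7*d² + 63*d) = 35 - 7*d² + 63*d)
J = I*√87085 (J = √(-87085) = I*√87085 ≈ 295.1*I)
J/G(V(-12)) = (I*√87085)/54 = (I*√87085)*(1/54) = I*√87085/54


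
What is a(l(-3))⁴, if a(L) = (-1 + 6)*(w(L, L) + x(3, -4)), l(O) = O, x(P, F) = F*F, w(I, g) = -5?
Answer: 9150625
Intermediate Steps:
x(P, F) = F²
a(L) = 55 (a(L) = (-1 + 6)*(-5 + (-4)²) = 5*(-5 + 16) = 5*11 = 55)
a(l(-3))⁴ = 55⁴ = 9150625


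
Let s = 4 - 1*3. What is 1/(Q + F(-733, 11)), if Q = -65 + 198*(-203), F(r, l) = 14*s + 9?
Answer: -1/40236 ≈ -2.4853e-5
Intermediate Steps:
s = 1 (s = 4 - 3 = 1)
F(r, l) = 23 (F(r, l) = 14*1 + 9 = 14 + 9 = 23)
Q = -40259 (Q = -65 - 40194 = -40259)
1/(Q + F(-733, 11)) = 1/(-40259 + 23) = 1/(-40236) = -1/40236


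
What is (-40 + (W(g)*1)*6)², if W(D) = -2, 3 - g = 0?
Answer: 2704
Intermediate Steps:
g = 3 (g = 3 - 1*0 = 3 + 0 = 3)
(-40 + (W(g)*1)*6)² = (-40 - 2*1*6)² = (-40 - 2*6)² = (-40 - 12)² = (-52)² = 2704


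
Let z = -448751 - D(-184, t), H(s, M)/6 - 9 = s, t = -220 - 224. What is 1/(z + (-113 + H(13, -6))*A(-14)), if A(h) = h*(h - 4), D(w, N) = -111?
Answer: -1/443852 ≈ -2.2530e-6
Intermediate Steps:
t = -444
H(s, M) = 54 + 6*s
A(h) = h*(-4 + h)
z = -448640 (z = -448751 - 1*(-111) = -448751 + 111 = -448640)
1/(z + (-113 + H(13, -6))*A(-14)) = 1/(-448640 + (-113 + (54 + 6*13))*(-14*(-4 - 14))) = 1/(-448640 + (-113 + (54 + 78))*(-14*(-18))) = 1/(-448640 + (-113 + 132)*252) = 1/(-448640 + 19*252) = 1/(-448640 + 4788) = 1/(-443852) = -1/443852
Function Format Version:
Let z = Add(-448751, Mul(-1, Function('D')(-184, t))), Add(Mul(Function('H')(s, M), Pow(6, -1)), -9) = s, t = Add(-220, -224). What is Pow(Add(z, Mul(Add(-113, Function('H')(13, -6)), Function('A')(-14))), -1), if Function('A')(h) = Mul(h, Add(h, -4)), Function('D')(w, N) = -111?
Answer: Rational(-1, 443852) ≈ -2.2530e-6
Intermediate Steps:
t = -444
Function('H')(s, M) = Add(54, Mul(6, s))
Function('A')(h) = Mul(h, Add(-4, h))
z = -448640 (z = Add(-448751, Mul(-1, -111)) = Add(-448751, 111) = -448640)
Pow(Add(z, Mul(Add(-113, Function('H')(13, -6)), Function('A')(-14))), -1) = Pow(Add(-448640, Mul(Add(-113, Add(54, Mul(6, 13))), Mul(-14, Add(-4, -14)))), -1) = Pow(Add(-448640, Mul(Add(-113, Add(54, 78)), Mul(-14, -18))), -1) = Pow(Add(-448640, Mul(Add(-113, 132), 252)), -1) = Pow(Add(-448640, Mul(19, 252)), -1) = Pow(Add(-448640, 4788), -1) = Pow(-443852, -1) = Rational(-1, 443852)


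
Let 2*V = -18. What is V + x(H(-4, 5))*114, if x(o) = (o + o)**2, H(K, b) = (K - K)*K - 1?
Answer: 447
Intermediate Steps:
H(K, b) = -1 (H(K, b) = 0*K - 1 = 0 - 1 = -1)
x(o) = 4*o**2 (x(o) = (2*o)**2 = 4*o**2)
V = -9 (V = (1/2)*(-18) = -9)
V + x(H(-4, 5))*114 = -9 + (4*(-1)**2)*114 = -9 + (4*1)*114 = -9 + 4*114 = -9 + 456 = 447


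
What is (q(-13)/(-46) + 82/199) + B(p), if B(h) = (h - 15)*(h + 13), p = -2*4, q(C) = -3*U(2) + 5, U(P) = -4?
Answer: -1052321/9154 ≈ -114.96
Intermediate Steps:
q(C) = 17 (q(C) = -3*(-4) + 5 = 12 + 5 = 17)
p = -8
B(h) = (-15 + h)*(13 + h)
(q(-13)/(-46) + 82/199) + B(p) = (17/(-46) + 82/199) + (-195 + (-8)**2 - 2*(-8)) = (17*(-1/46) + 82*(1/199)) + (-195 + 64 + 16) = (-17/46 + 82/199) - 115 = 389/9154 - 115 = -1052321/9154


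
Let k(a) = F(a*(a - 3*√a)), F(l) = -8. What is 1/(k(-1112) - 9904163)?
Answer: -1/9904171 ≈ -1.0097e-7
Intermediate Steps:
k(a) = -8
1/(k(-1112) - 9904163) = 1/(-8 - 9904163) = 1/(-9904171) = -1/9904171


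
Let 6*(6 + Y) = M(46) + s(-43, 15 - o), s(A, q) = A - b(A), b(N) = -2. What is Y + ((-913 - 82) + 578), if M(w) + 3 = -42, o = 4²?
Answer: -1312/3 ≈ -437.33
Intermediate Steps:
o = 16
M(w) = -45 (M(w) = -3 - 42 = -45)
s(A, q) = 2 + A (s(A, q) = A - 1*(-2) = A + 2 = 2 + A)
Y = -61/3 (Y = -6 + (-45 + (2 - 43))/6 = -6 + (-45 - 41)/6 = -6 + (⅙)*(-86) = -6 - 43/3 = -61/3 ≈ -20.333)
Y + ((-913 - 82) + 578) = -61/3 + ((-913 - 82) + 578) = -61/3 + (-995 + 578) = -61/3 - 417 = -1312/3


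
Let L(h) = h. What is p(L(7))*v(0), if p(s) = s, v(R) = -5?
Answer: -35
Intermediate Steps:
p(L(7))*v(0) = 7*(-5) = -35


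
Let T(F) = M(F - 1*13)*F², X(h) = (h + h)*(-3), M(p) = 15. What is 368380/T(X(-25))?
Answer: 18419/16875 ≈ 1.0915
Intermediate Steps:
X(h) = -6*h (X(h) = (2*h)*(-3) = -6*h)
T(F) = 15*F²
368380/T(X(-25)) = 368380/((15*(-6*(-25))²)) = 368380/((15*150²)) = 368380/((15*22500)) = 368380/337500 = 368380*(1/337500) = 18419/16875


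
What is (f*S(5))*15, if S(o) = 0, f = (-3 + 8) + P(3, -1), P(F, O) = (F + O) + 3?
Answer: 0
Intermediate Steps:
P(F, O) = 3 + F + O
f = 10 (f = (-3 + 8) + (3 + 3 - 1) = 5 + 5 = 10)
(f*S(5))*15 = (10*0)*15 = 0*15 = 0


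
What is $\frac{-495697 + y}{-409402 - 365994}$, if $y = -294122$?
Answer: $\frac{789819}{775396} \approx 1.0186$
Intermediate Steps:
$\frac{-495697 + y}{-409402 - 365994} = \frac{-495697 - 294122}{-409402 - 365994} = - \frac{789819}{-775396} = \left(-789819\right) \left(- \frac{1}{775396}\right) = \frac{789819}{775396}$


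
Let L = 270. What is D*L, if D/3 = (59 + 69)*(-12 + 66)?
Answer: 5598720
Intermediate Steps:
D = 20736 (D = 3*((59 + 69)*(-12 + 66)) = 3*(128*54) = 3*6912 = 20736)
D*L = 20736*270 = 5598720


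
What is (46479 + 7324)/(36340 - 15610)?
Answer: 53803/20730 ≈ 2.5954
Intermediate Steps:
(46479 + 7324)/(36340 - 15610) = 53803/20730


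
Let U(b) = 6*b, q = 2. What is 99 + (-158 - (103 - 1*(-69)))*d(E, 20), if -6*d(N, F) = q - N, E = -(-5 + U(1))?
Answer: 264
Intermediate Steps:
E = -1 (E = -(-5 + 6*1) = -(-5 + 6) = -1*1 = -1)
d(N, F) = -1/3 + N/6 (d(N, F) = -(2 - N)/6 = -1/3 + N/6)
99 + (-158 - (103 - 1*(-69)))*d(E, 20) = 99 + (-158 - (103 - 1*(-69)))*(-1/3 + (1/6)*(-1)) = 99 + (-158 - (103 + 69))*(-1/3 - 1/6) = 99 + (-158 - 1*172)*(-1/2) = 99 + (-158 - 172)*(-1/2) = 99 - 330*(-1/2) = 99 + 165 = 264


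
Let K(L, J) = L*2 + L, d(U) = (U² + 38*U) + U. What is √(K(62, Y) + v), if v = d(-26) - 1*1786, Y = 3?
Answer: I*√1938 ≈ 44.023*I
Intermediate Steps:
d(U) = U² + 39*U
K(L, J) = 3*L (K(L, J) = 2*L + L = 3*L)
v = -2124 (v = -26*(39 - 26) - 1*1786 = -26*13 - 1786 = -338 - 1786 = -2124)
√(K(62, Y) + v) = √(3*62 - 2124) = √(186 - 2124) = √(-1938) = I*√1938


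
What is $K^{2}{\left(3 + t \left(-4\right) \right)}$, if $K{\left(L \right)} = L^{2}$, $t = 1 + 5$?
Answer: $194481$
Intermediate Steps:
$t = 6$
$K^{2}{\left(3 + t \left(-4\right) \right)} = \left(\left(3 + 6 \left(-4\right)\right)^{2}\right)^{2} = \left(\left(3 - 24\right)^{2}\right)^{2} = \left(\left(-21\right)^{2}\right)^{2} = 441^{2} = 194481$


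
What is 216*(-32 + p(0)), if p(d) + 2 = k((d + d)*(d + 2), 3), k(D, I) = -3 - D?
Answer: -7992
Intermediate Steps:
p(d) = -5 - 2*d*(2 + d) (p(d) = -2 + (-3 - (d + d)*(d + 2)) = -2 + (-3 - 2*d*(2 + d)) = -5 - 2*d*(2 + d))
216*(-32 + p(0)) = 216*(-32 + (-5 - 2*0*(2 + 0))) = 216*(-32 + (-5 - 2*0*2)) = 216*(-32 + (-5 + 0)) = 216*(-32 - 5) = 216*(-37) = -7992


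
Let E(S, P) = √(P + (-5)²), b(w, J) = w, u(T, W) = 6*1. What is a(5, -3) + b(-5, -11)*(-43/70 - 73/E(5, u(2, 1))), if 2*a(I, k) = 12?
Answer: 127/14 + 365*√31/31 ≈ 74.627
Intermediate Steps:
u(T, W) = 6
E(S, P) = √(25 + P) (E(S, P) = √(P + 25) = √(25 + P))
a(I, k) = 6 (a(I, k) = (½)*12 = 6)
a(5, -3) + b(-5, -11)*(-43/70 - 73/E(5, u(2, 1))) = 6 - 5*(-43/70 - 73/√(25 + 6)) = 6 - 5*(-43*1/70 - 73*√31/31) = 6 - 5*(-43/70 - 73*√31/31) = 6 + (43/14 + 365*√31/31) = 127/14 + 365*√31/31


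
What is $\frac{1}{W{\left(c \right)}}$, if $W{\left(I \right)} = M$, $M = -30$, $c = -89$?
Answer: $- \frac{1}{30} \approx -0.033333$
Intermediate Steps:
$W{\left(I \right)} = -30$
$\frac{1}{W{\left(c \right)}} = \frac{1}{-30} = - \frac{1}{30}$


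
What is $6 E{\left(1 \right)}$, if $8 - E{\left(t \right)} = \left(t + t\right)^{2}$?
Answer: $24$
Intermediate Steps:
$E{\left(t \right)} = 8 - 4 t^{2}$ ($E{\left(t \right)} = 8 - \left(t + t\right)^{2} = 8 - \left(2 t\right)^{2} = 8 - 4 t^{2}$)
$6 E{\left(1 \right)} = 6 \left(8 - 4 \cdot 1^{2}\right) = 6 \left(8 - 4\right) = 6 \cdot 4 = 24$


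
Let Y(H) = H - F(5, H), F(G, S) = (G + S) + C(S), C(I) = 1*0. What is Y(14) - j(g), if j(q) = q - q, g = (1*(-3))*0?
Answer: -5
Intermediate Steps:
C(I) = 0
g = 0 (g = -3*0 = 0)
F(G, S) = G + S (F(G, S) = (G + S) + 0 = G + S)
Y(H) = -5 (Y(H) = H - (5 + H) = H + (-5 - H) = -5)
j(q) = 0
Y(14) - j(g) = -5 - 1*0 = -5 + 0 = -5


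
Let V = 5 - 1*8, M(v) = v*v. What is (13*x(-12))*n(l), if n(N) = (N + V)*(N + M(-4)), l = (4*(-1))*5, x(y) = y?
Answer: -14352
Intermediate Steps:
M(v) = v²
V = -3 (V = 5 - 8 = -3)
l = -20 (l = -4*5 = -20)
n(N) = (-3 + N)*(16 + N) (n(N) = (N - 3)*(N + (-4)²) = (-3 + N)*(N + 16) = (-3 + N)*(16 + N))
(13*x(-12))*n(l) = (13*(-12))*(-48 + (-20)² + 13*(-20)) = -156*(-48 + 400 - 260) = -156*92 = -14352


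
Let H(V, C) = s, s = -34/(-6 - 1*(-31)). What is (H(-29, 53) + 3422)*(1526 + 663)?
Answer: 187194524/25 ≈ 7.4878e+6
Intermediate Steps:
s = -34/25 (s = -34/(-6 + 31) = -34/25 ≈ -1.3600)
H(V, C) = -34/25
(H(-29, 53) + 3422)*(1526 + 663) = (-34/25 + 3422)*(1526 + 663) = (85516/25)*2189 = 187194524/25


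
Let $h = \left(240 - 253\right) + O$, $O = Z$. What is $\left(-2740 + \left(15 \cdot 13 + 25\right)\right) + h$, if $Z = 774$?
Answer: $-1759$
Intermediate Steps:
$O = 774$
$h = 761$ ($h = \left(240 - 253\right) + 774 = -13 + 774 = 761$)
$\left(-2740 + \left(15 \cdot 13 + 25\right)\right) + h = \left(-2740 + \left(15 \cdot 13 + 25\right)\right) + 761 = \left(-2740 + \left(195 + 25\right)\right) + 761 = \left(-2740 + 220\right) + 761 = -2520 + 761 = -1759$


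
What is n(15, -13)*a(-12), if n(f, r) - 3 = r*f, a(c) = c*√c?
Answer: 4608*I*√3 ≈ 7981.3*I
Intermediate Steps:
a(c) = c^(3/2)
n(f, r) = 3 + f*r (n(f, r) = 3 + r*f = 3 + f*r)
n(15, -13)*a(-12) = (3 + 15*(-13))*(-12)^(3/2) = (3 - 195)*(-24*I*√3) = -(-4608)*I*√3 = 4608*I*√3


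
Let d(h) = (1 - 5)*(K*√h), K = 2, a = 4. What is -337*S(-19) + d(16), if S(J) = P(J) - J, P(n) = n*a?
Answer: 19177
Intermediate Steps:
P(n) = 4*n (P(n) = n*4 = 4*n)
S(J) = 3*J (S(J) = 4*J - J = 3*J)
d(h) = -8*√h (d(h) = (1 - 5)*(2*√h) = -8*√h)
-337*S(-19) + d(16) = -1011*(-19) - 8*√16 = -337*(-57) - 8*4 = 19209 - 32 = 19177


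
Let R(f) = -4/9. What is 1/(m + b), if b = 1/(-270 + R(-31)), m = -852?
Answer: -2434/2073777 ≈ -0.0011737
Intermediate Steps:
R(f) = -4/9 (R(f) = -4*⅑ = -4/9)
b = -9/2434 (b = 1/(-270 - 4/9) = 1/(-2434/9) = -9/2434 ≈ -0.0036976)
1/(m + b) = 1/(-852 - 9/2434) = 1/(-2073777/2434) = -2434/2073777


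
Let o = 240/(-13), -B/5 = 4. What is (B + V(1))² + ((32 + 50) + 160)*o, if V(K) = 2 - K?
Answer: -53387/13 ≈ -4106.7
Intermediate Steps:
B = -20 (B = -5*4 = -20)
o = -240/13 (o = 240*(-1/13) = -240/13 ≈ -18.462)
(B + V(1))² + ((32 + 50) + 160)*o = (-20 + (2 - 1*1))² + ((32 + 50) + 160)*(-240/13) = (-20 + (2 - 1))² + (82 + 160)*(-240/13) = (-20 + 1)² + 242*(-240/13) = (-19)² - 58080/13 = 361 - 58080/13 = -53387/13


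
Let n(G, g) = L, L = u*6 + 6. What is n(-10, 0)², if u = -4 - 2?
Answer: 900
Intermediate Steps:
u = -6
L = -30 (L = -6*6 + 6 = -36 + 6 = -30)
n(G, g) = -30
n(-10, 0)² = (-30)² = 900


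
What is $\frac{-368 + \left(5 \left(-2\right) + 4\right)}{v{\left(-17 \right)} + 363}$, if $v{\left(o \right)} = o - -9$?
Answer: $- \frac{374}{355} \approx -1.0535$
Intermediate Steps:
$v{\left(o \right)} = 9 + o$ ($v{\left(o \right)} = o + 9 = 9 + o$)
$\frac{-368 + \left(5 \left(-2\right) + 4\right)}{v{\left(-17 \right)} + 363} = \frac{-368 + \left(5 \left(-2\right) + 4\right)}{\left(9 - 17\right) + 363} = \frac{-368 + \left(-10 + 4\right)}{-8 + 363} = \frac{-368 - 6}{355} = \left(-374\right) \frac{1}{355} = - \frac{374}{355}$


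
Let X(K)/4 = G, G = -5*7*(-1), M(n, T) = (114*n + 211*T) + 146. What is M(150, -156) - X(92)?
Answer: -15810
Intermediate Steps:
M(n, T) = 146 + 114*n + 211*T
G = 35 (G = -35*(-1) = 35)
X(K) = 140 (X(K) = 4*35 = 140)
M(150, -156) - X(92) = (146 + 114*150 + 211*(-156)) - 1*140 = (146 + 17100 - 32916) - 140 = -15670 - 140 = -15810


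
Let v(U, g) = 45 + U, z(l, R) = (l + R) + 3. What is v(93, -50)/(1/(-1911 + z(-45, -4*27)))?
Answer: -284418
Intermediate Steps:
z(l, R) = 3 + R + l (z(l, R) = (R + l) + 3 = 3 + R + l)
v(93, -50)/(1/(-1911 + z(-45, -4*27))) = (45 + 93)/(1/(-1911 + (3 - 4*27 - 45))) = 138/(1/(-1911 + (3 - 108 - 45))) = 138/(1/(-1911 - 150)) = 138/(1/(-2061)) = 138/(-1/2061) = 138*(-2061) = -284418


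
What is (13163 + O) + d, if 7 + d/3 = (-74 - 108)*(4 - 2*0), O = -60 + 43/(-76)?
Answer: 828205/76 ≈ 10897.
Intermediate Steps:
O = -4603/76 (O = -60 - 1/76*43 = -60 - 43/76 = -4603/76 ≈ -60.566)
d = -2205 (d = -21 + 3*((-74 - 108)*(4 - 2*0)) = -21 + 3*(-182*(4 + 0)) = -21 + 3*(-182*4) = -21 + 3*(-728) = -21 - 2184 = -2205)
(13163 + O) + d = (13163 - 4603/76) - 2205 = 995785/76 - 2205 = 828205/76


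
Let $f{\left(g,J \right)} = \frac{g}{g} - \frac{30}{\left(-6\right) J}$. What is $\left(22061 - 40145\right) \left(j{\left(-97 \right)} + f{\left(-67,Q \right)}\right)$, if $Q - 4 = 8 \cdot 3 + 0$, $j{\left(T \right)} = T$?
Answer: $\frac{12129843}{7} \approx 1.7328 \cdot 10^{6}$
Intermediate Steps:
$Q = 28$ ($Q = 4 + \left(8 \cdot 3 + 0\right) = 4 + \left(24 + 0\right) = 4 + 24 = 28$)
$f{\left(g,J \right)} = 1 + \frac{5}{J}$ ($f{\left(g,J \right)} = 1 - 30 \left(- \frac{1}{6 J}\right) = 1 + \frac{5}{J}$)
$\left(22061 - 40145\right) \left(j{\left(-97 \right)} + f{\left(-67,Q \right)}\right) = \left(22061 - 40145\right) \left(-97 + \frac{5 + 28}{28}\right) = - 18084 \left(-97 + \frac{1}{28} \cdot 33\right) = - 18084 \left(-97 + \frac{33}{28}\right) = \left(-18084\right) \left(- \frac{2683}{28}\right) = \frac{12129843}{7}$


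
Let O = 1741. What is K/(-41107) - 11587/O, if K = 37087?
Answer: -540875276/71567287 ≈ -7.5576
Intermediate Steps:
K/(-41107) - 11587/O = 37087/(-41107) - 11587/1741 = 37087*(-1/41107) - 11587*1/1741 = -37087/41107 - 11587/1741 = -540875276/71567287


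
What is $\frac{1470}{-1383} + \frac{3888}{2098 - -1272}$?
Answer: $\frac{70534}{776785} \approx 0.090802$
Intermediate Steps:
$\frac{1470}{-1383} + \frac{3888}{2098 - -1272} = 1470 \left(- \frac{1}{1383}\right) + \frac{3888}{2098 + 1272} = - \frac{490}{461} + \frac{3888}{3370} = - \frac{490}{461} + 3888 \cdot \frac{1}{3370} = - \frac{490}{461} + \frac{1944}{1685} = \frac{70534}{776785}$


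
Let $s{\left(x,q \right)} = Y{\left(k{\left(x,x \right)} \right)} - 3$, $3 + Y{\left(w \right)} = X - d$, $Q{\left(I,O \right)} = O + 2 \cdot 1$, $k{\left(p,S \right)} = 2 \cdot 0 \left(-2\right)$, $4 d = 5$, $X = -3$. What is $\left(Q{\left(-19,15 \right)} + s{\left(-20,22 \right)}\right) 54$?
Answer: $\frac{729}{2} \approx 364.5$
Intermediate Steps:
$d = \frac{5}{4}$ ($d = \frac{1}{4} \cdot 5 = \frac{5}{4} \approx 1.25$)
$k{\left(p,S \right)} = 0$ ($k{\left(p,S \right)} = 0 \left(-2\right) = 0$)
$Q{\left(I,O \right)} = 2 + O$ ($Q{\left(I,O \right)} = O + 2 = 2 + O$)
$Y{\left(w \right)} = - \frac{29}{4}$ ($Y{\left(w \right)} = -3 - \frac{17}{4} = - \frac{29}{4}$)
$s{\left(x,q \right)} = - \frac{41}{4}$ ($s{\left(x,q \right)} = - \frac{29}{4} - 3 = - \frac{41}{4}$)
$\left(Q{\left(-19,15 \right)} + s{\left(-20,22 \right)}\right) 54 = \left(\left(2 + 15\right) - \frac{41}{4}\right) 54 = \left(17 - \frac{41}{4}\right) 54 = \frac{27}{4} \cdot 54 = \frac{729}{2}$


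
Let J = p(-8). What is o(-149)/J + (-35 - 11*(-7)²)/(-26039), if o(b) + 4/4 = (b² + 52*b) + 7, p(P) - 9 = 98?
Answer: 376559319/2786173 ≈ 135.15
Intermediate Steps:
p(P) = 107 (p(P) = 9 + 98 = 107)
o(b) = 6 + b² + 52*b (o(b) = -1 + ((b² + 52*b) + 7) = -1 + (7 + b² + 52*b) = 6 + b² + 52*b)
J = 107
o(-149)/J + (-35 - 11*(-7)²)/(-26039) = (6 + (-149)² + 52*(-149))/107 + (-35 - 11*(-7)²)/(-26039) = (6 + 22201 - 7748)*(1/107) + (-35 - 11*49)*(-1/26039) = 14459*(1/107) + (-35 - 539)*(-1/26039) = 14459/107 - 574*(-1/26039) = 14459/107 + 574/26039 = 376559319/2786173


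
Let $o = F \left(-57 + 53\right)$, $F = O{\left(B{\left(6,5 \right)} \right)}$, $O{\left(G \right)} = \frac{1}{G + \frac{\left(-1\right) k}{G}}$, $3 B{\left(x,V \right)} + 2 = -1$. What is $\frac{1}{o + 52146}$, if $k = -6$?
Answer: $\frac{7}{365026} \approx 1.9177 \cdot 10^{-5}$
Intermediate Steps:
$B{\left(x,V \right)} = -1$ ($B{\left(x,V \right)} = - \frac{2}{3} + \frac{1}{3} \left(-1\right) = - \frac{2}{3} - \frac{1}{3} = -1$)
$O{\left(G \right)} = \frac{1}{G + \frac{6}{G}}$ ($O{\left(G \right)} = \frac{1}{G + \frac{\left(-1\right) \left(-6\right)}{G}} = \frac{1}{G + \frac{6}{G}}$)
$F = - \frac{1}{7}$ ($F = - \frac{1}{6 + \left(-1\right)^{2}} = - \frac{1}{6 + 1} = - \frac{1}{7} \approx -0.14286$)
$o = \frac{4}{7}$ ($o = - \frac{-57 + 53}{7} = \left(- \frac{1}{7}\right) \left(-4\right) = \frac{4}{7} \approx 0.57143$)
$\frac{1}{o + 52146} = \frac{1}{\frac{4}{7} + 52146} = \frac{1}{\frac{365026}{7}} = \frac{7}{365026}$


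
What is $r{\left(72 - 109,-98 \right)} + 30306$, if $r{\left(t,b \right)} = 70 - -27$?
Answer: $30403$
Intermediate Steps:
$r{\left(t,b \right)} = 97$ ($r{\left(t,b \right)} = 70 + 27 = 97$)
$r{\left(72 - 109,-98 \right)} + 30306 = 97 + 30306 = 30403$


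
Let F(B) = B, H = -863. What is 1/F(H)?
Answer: -1/863 ≈ -0.0011587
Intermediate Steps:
1/F(H) = 1/(-863) = -1/863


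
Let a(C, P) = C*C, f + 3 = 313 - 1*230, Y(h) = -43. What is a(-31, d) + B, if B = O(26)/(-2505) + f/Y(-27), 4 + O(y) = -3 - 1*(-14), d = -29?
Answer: 103313414/107715 ≈ 959.14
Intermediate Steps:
O(y) = 7 (O(y) = -4 + (-3 - 1*(-14)) = -4 + (-3 + 14) = -4 + 11 = 7)
f = 80 (f = -3 + (313 - 1*230) = -3 + (313 - 230) = -3 + 83 = 80)
a(C, P) = C²
B = -200701/107715 (B = 7/(-2505) + 80/(-43) = 7*(-1/2505) + 80*(-1/43) = -7/2505 - 80/43 = -200701/107715 ≈ -1.8633)
a(-31, d) + B = (-31)² - 200701/107715 = 961 - 200701/107715 = 103313414/107715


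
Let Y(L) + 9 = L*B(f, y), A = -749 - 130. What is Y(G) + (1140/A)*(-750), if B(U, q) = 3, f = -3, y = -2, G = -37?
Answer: 249840/293 ≈ 852.70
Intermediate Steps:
A = -879
Y(L) = -9 + 3*L (Y(L) = -9 + L*3 = -9 + 3*L)
Y(G) + (1140/A)*(-750) = (-9 + 3*(-37)) + (1140/(-879))*(-750) = (-9 - 111) + (1140*(-1/879))*(-750) = -120 - 380/293*(-750) = -120 + 285000/293 = 249840/293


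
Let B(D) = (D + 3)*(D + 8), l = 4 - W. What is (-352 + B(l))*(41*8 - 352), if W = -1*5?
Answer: 3552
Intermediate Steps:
W = -5
l = 9 (l = 4 - 1*(-5) = 4 + 5 = 9)
B(D) = (3 + D)*(8 + D)
(-352 + B(l))*(41*8 - 352) = (-352 + (24 + 9² + 11*9))*(41*8 - 352) = (-352 + (24 + 81 + 99))*(328 - 352) = (-352 + 204)*(-24) = -148*(-24) = 3552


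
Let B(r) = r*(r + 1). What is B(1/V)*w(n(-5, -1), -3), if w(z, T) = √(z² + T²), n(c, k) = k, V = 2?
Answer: 3*√10/4 ≈ 2.3717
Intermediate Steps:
w(z, T) = √(T² + z²)
B(r) = r*(1 + r)
B(1/V)*w(n(-5, -1), -3) = ((1 + 1/2)/2)*√((-3)² + (-1)²) = ((1 + ½)/2)*√(9 + 1) = ((½)*(3/2))*√10 = 3*√10/4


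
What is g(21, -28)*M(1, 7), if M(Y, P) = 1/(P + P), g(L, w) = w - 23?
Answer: -51/14 ≈ -3.6429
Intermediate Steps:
g(L, w) = -23 + w
M(Y, P) = 1/(2*P)
g(21, -28)*M(1, 7) = (-23 - 28)*((½)/7) = -51/(2*7) = -51*1/14 = -51/14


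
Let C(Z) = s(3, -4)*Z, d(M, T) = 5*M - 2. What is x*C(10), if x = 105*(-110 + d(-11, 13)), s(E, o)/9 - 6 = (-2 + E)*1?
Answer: -11047050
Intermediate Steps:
d(M, T) = -2 + 5*M
s(E, o) = 36 + 9*E (s(E, o) = 54 + 9*((-2 + E)*1) = 54 + 9*(-2 + E) = 54 + (-18 + 9*E) = 36 + 9*E)
C(Z) = 63*Z (C(Z) = (36 + 9*3)*Z = (36 + 27)*Z = 63*Z)
x = -17535 (x = 105*(-110 + (-2 + 5*(-11))) = 105*(-110 + (-2 - 55)) = 105*(-110 - 57) = 105*(-167) = -17535)
x*C(10) = -1104705*10 = -17535*630 = -11047050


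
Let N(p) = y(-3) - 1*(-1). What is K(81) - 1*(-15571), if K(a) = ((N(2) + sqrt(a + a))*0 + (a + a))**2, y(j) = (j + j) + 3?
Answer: 41815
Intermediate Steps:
y(j) = 3 + 2*j (y(j) = 2*j + 3 = 3 + 2*j)
N(p) = -2 (N(p) = (3 + 2*(-3)) - 1*(-1) = (3 - 6) + 1 = -3 + 1 = -2)
K(a) = 4*a**2 (K(a) = ((-2 + sqrt(a + a))*0 + (a + a))**2 = ((-2 + sqrt(2*a))*0 + 2*a)**2 = ((-2 + sqrt(2)*sqrt(a))*0 + 2*a)**2 = (0 + 2*a)**2 = (2*a)**2 = 4*a**2)
K(81) - 1*(-15571) = 4*81**2 - 1*(-15571) = 4*6561 + 15571 = 26244 + 15571 = 41815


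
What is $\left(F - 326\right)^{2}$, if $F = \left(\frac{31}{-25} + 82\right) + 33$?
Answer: $\frac{28153636}{625} \approx 45046.0$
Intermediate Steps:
$F = \frac{2844}{25}$ ($F = \left(31 \left(- \frac{1}{25}\right) + 82\right) + 33 = \left(- \frac{31}{25} + 82\right) + 33 = \frac{2019}{25} + 33 = \frac{2844}{25} \approx 113.76$)
$\left(F - 326\right)^{2} = \left(\frac{2844}{25} - 326\right)^{2} = \left(- \frac{5306}{25}\right)^{2} = \frac{28153636}{625}$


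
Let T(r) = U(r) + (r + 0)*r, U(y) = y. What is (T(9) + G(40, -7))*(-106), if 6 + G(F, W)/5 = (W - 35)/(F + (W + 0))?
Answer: -62540/11 ≈ -5685.5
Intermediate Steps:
G(F, W) = -30 + 5*(-35 + W)/(F + W) (G(F, W) = -30 + 5*((W - 35)/(F + (W + 0))) = -30 + 5*((-35 + W)/(F + W)) = -30 + 5*(-35 + W)/(F + W))
T(r) = r + r² (T(r) = r + (r + 0)*r = r + r*r = r + r²)
(T(9) + G(40, -7))*(-106) = (9*(1 + 9) + 5*(-35 - 6*40 - 5*(-7))/(40 - 7))*(-106) = (9*10 + 5*(-35 - 240 + 35)/33)*(-106) = (90 + 5*(1/33)*(-240))*(-106) = (90 - 400/11)*(-106) = (590/11)*(-106) = -62540/11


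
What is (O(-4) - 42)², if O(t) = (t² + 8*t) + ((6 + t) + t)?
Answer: 3600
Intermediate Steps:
O(t) = 6 + t² + 10*t (O(t) = (t² + 8*t) + (6 + 2*t) = 6 + t² + 10*t)
(O(-4) - 42)² = ((6 + (-4)² + 10*(-4)) - 42)² = ((6 + 16 - 40) - 42)² = (-18 - 42)² = (-60)² = 3600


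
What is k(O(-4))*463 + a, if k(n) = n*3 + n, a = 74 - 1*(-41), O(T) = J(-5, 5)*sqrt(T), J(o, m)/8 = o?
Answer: 115 - 148160*I ≈ 115.0 - 1.4816e+5*I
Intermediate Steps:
J(o, m) = 8*o
O(T) = -40*sqrt(T) (O(T) = (8*(-5))*sqrt(T) = -40*sqrt(T))
a = 115 (a = 74 + 41 = 115)
k(n) = 4*n (k(n) = 3*n + n = 4*n)
k(O(-4))*463 + a = (4*(-80*I))*463 + 115 = -320*I*463 + 115 = -148160*I + 115 = 115 - 148160*I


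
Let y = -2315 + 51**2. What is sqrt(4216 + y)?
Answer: sqrt(4502) ≈ 67.097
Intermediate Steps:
y = 286 (y = -2315 + 2601 = 286)
sqrt(4216 + y) = sqrt(4216 + 286) = sqrt(4502)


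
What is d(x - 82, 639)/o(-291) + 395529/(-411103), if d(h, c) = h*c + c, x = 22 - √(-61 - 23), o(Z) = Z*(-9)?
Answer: -1837209406/119630973 - 142*I*√21/291 ≈ -15.357 - 2.2362*I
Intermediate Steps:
o(Z) = -9*Z
x = 22 - 2*I*√21 (x = 22 - √(-84) = 22 - 2*I*√21 ≈ 22.0 - 9.1651*I)
d(h, c) = c + c*h (d(h, c) = c*h + c = c + c*h)
d(x - 82, 639)/o(-291) + 395529/(-411103) = (639*(1 + ((22 - 2*I*√21) - 82)))/((-9*(-291))) + 395529/(-411103) = (639*(1 + (-60 - 2*I*√21)))/2619 + 395529*(-1/411103) = (639*(-59 - 2*I*√21))*(1/2619) - 395529/411103 = (-37701 - 1278*I*√21)*(1/2619) - 395529/411103 = (-4189/291 - 142*I*√21/291) - 395529/411103 = -1837209406/119630973 - 142*I*√21/291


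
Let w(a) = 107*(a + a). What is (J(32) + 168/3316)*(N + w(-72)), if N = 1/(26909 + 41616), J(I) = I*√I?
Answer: -44344994358/56807225 - 135146649472*√2/68525 ≈ -2.7899e+6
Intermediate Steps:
J(I) = I^(3/2)
w(a) = 214*a (w(a) = 107*(2*a) = 214*a)
N = 1/68525 ≈ 1.4593e-5
(J(32) + 168/3316)*(N + w(-72)) = (32^(3/2) + 168/3316)*(1/68525 + 214*(-72)) = (128*√2 + 168*(1/3316))*(1/68525 - 15408) = (128*√2 + 42/829)*(-1055833199/68525) = (42/829 + 128*√2)*(-1055833199/68525) = -44344994358/56807225 - 135146649472*√2/68525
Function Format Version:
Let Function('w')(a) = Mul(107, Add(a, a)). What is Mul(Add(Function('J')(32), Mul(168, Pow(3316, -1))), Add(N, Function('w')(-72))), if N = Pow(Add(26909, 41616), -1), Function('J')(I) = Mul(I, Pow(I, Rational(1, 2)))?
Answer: Add(Rational(-44344994358, 56807225), Mul(Rational(-135146649472, 68525), Pow(2, Rational(1, 2)))) ≈ -2.7899e+6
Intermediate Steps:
Function('J')(I) = Pow(I, Rational(3, 2))
Function('w')(a) = Mul(214, a) (Function('w')(a) = Mul(107, Mul(2, a)) = Mul(214, a))
N = Rational(1, 68525) (N = Pow(68525, -1) = Rational(1, 68525) ≈ 1.4593e-5)
Mul(Add(Function('J')(32), Mul(168, Pow(3316, -1))), Add(N, Function('w')(-72))) = Mul(Add(Pow(32, Rational(3, 2)), Mul(168, Pow(3316, -1))), Add(Rational(1, 68525), Mul(214, -72))) = Mul(Add(Mul(128, Pow(2, Rational(1, 2))), Mul(168, Rational(1, 3316))), Add(Rational(1, 68525), -15408)) = Mul(Add(Mul(128, Pow(2, Rational(1, 2))), Rational(42, 829)), Rational(-1055833199, 68525)) = Mul(Add(Rational(42, 829), Mul(128, Pow(2, Rational(1, 2)))), Rational(-1055833199, 68525)) = Add(Rational(-44344994358, 56807225), Mul(Rational(-135146649472, 68525), Pow(2, Rational(1, 2))))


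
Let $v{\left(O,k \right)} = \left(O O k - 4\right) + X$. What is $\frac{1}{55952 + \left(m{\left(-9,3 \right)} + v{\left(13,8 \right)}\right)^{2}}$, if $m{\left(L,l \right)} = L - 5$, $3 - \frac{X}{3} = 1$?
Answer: $\frac{1}{1851552} \approx 5.4009 \cdot 10^{-7}$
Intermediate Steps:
$X = 6$ ($X = 9 - 3 = 6$)
$m{\left(L,l \right)} = -5 + L$
$v{\left(O,k \right)} = 2 + k O^{2}$ ($v{\left(O,k \right)} = \left(O O k - 4\right) + 6 = \left(O^{2} k - 4\right) + 6 = \left(k O^{2} - 4\right) + 6 = \left(-4 + k O^{2}\right) + 6 = 2 + k O^{2}$)
$\frac{1}{55952 + \left(m{\left(-9,3 \right)} + v{\left(13,8 \right)}\right)^{2}} = \frac{1}{55952 + \left(\left(-5 - 9\right) + \left(2 + 8 \cdot 13^{2}\right)\right)^{2}} = \frac{1}{55952 + \left(-14 + \left(2 + 8 \cdot 169\right)\right)^{2}} = \frac{1}{55952 + \left(-14 + \left(2 + 1352\right)\right)^{2}} = \frac{1}{55952 + \left(-14 + 1354\right)^{2}} = \frac{1}{55952 + 1340^{2}} = \frac{1}{55952 + 1795600} = \frac{1}{1851552}$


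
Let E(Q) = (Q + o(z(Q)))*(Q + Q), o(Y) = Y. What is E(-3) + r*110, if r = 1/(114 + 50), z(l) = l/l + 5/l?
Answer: 1859/82 ≈ 22.671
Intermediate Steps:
z(l) = 1 + 5/l
r = 1/164 ≈ 0.0060976
E(Q) = 2*Q*(Q + (5 + Q)/Q) (E(Q) = (Q + (5 + Q)/Q)*(Q + Q) = (Q + (5 + Q)/Q)*(2*Q) = 2*Q*(Q + (5 + Q)/Q))
E(-3) + r*110 = (10 + 2*(-3) + 2*(-3)²) + (1/164)*110 = (10 - 6 + 2*9) + 55/82 = (10 - 6 + 18) + 55/82 = 22 + 55/82 = 1859/82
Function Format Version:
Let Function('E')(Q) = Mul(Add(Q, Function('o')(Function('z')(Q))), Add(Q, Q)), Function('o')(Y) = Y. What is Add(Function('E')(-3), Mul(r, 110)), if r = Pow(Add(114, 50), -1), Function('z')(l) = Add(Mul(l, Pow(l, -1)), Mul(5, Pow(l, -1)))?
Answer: Rational(1859, 82) ≈ 22.671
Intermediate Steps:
Function('z')(l) = Add(1, Mul(5, Pow(l, -1)))
r = Rational(1, 164) (r = Pow(164, -1) = Rational(1, 164) ≈ 0.0060976)
Function('E')(Q) = Mul(2, Q, Add(Q, Mul(Pow(Q, -1), Add(5, Q)))) (Function('E')(Q) = Mul(Add(Q, Mul(Pow(Q, -1), Add(5, Q))), Add(Q, Q)) = Mul(Add(Q, Mul(Pow(Q, -1), Add(5, Q))), Mul(2, Q)) = Mul(2, Q, Add(Q, Mul(Pow(Q, -1), Add(5, Q)))))
Add(Function('E')(-3), Mul(r, 110)) = Add(Add(10, Mul(2, -3), Mul(2, Pow(-3, 2))), Mul(Rational(1, 164), 110)) = Add(Add(10, -6, Mul(2, 9)), Rational(55, 82)) = Add(Add(10, -6, 18), Rational(55, 82)) = Add(22, Rational(55, 82)) = Rational(1859, 82)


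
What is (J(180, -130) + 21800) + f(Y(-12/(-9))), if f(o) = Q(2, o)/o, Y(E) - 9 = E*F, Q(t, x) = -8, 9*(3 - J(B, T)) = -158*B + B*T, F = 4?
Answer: 1185185/43 ≈ 27562.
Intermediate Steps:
J(B, T) = 3 + 158*B/9 - B*T/9 (J(B, T) = 3 - (-158*B + B*T)/9 = 3 + (158*B/9 - B*T/9) = 3 + 158*B/9 - B*T/9)
Y(E) = 9 + 4*E (Y(E) = 9 + E*4 = 9 + 4*E)
f(o) = -8/o
(J(180, -130) + 21800) + f(Y(-12/(-9))) = ((3 + (158/9)*180 - 1/9*180*(-130)) + 21800) - 8/(9 + 4*(-12/(-9))) = ((3 + 3160 + 2600) + 21800) - 8/(9 + 4*(-12*(-1/9))) = (5763 + 21800) - 8/(9 + 4*(4/3)) = 27563 - 8/(9 + 16/3) = 27563 - 8/43/3 = 27563 - 8*3/43 = 27563 - 24/43 = 1185185/43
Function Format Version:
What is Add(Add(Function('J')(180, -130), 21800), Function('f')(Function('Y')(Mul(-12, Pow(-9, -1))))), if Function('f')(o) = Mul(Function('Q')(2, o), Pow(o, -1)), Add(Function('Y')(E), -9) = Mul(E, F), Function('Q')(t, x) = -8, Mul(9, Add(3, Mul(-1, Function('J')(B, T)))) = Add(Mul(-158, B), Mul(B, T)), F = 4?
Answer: Rational(1185185, 43) ≈ 27562.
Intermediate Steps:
Function('J')(B, T) = Add(3, Mul(Rational(158, 9), B), Mul(Rational(-1, 9), B, T)) (Function('J')(B, T) = Add(3, Mul(Rational(-1, 9), Add(Mul(-158, B), Mul(B, T)))) = Add(3, Add(Mul(Rational(158, 9), B), Mul(Rational(-1, 9), B, T))) = Add(3, Mul(Rational(158, 9), B), Mul(Rational(-1, 9), B, T)))
Function('Y')(E) = Add(9, Mul(4, E)) (Function('Y')(E) = Add(9, Mul(E, 4)) = Add(9, Mul(4, E)))
Function('f')(o) = Mul(-8, Pow(o, -1))
Add(Add(Function('J')(180, -130), 21800), Function('f')(Function('Y')(Mul(-12, Pow(-9, -1))))) = Add(Add(Add(3, Mul(Rational(158, 9), 180), Mul(Rational(-1, 9), 180, -130)), 21800), Mul(-8, Pow(Add(9, Mul(4, Mul(-12, Pow(-9, -1)))), -1))) = Add(Add(Add(3, 3160, 2600), 21800), Mul(-8, Pow(Add(9, Mul(4, Mul(-12, Rational(-1, 9)))), -1))) = Add(Add(5763, 21800), Mul(-8, Pow(Add(9, Mul(4, Rational(4, 3))), -1))) = Add(27563, Mul(-8, Pow(Add(9, Rational(16, 3)), -1))) = Add(27563, Mul(-8, Pow(Rational(43, 3), -1))) = Add(27563, Mul(-8, Rational(3, 43))) = Add(27563, Rational(-24, 43)) = Rational(1185185, 43)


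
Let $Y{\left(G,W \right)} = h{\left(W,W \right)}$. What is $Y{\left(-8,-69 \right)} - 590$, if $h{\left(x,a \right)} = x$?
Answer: $-659$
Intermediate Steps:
$Y{\left(G,W \right)} = W$
$Y{\left(-8,-69 \right)} - 590 = -69 - 590 = -659$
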